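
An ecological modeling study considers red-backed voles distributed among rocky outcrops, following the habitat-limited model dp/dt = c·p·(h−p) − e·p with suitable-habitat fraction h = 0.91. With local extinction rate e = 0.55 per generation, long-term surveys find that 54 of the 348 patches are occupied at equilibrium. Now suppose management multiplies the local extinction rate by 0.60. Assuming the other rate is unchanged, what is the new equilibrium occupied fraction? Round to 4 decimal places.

Observed p* = 54/348 = 0.15517.
Balance c(h−p*) = e gives c = e/(0.91 − 0.15517) = 0.55/0.75483 = 0.72864.
New p* = 0.91 − e/c = 0.91 − 0.33000/0.72864 = 0.45710.

0.4571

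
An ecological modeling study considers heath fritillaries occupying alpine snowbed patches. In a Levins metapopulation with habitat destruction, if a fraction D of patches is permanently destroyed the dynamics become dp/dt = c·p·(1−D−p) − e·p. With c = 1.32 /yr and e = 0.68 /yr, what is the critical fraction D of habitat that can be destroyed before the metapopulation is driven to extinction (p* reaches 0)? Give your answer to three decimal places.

The nontrivial equilibrium is p* = (1−D) − e/c; extinction occurs when this hits zero.
So D_crit = 1 − e/c = 1 − 0.68/1.32 = 1 − 0.5152 = 0.4848.
This equals the undisturbed p*, a classic result of Lande's extension.

0.485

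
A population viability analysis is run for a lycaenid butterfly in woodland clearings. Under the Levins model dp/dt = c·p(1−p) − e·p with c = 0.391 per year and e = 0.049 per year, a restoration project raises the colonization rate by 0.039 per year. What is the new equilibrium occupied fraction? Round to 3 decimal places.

Before: p* = 1 − 0.049/0.391 = 0.8747.
After the change, c = 0.43, e = 0.049, so p* = 1 − 0.049/0.43 = 0.8860.

0.886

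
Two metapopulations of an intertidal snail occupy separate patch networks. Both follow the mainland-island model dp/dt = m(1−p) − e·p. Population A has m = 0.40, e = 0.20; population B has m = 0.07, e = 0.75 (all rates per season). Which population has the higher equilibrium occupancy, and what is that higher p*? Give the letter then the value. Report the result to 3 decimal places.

A: p*_A = m/(m+e) = 0.40/0.6000 = 0.6667.
B: p*_B = 0.07/0.8200 = 0.0854.
A is higher at 0.6667.

A, 0.667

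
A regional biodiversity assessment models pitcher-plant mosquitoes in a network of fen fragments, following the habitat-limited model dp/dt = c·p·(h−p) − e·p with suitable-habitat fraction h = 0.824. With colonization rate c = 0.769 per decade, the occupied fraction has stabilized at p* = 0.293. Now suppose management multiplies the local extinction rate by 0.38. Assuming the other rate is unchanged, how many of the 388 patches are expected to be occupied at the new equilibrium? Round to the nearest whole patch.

241

Balance c(h−p*) = e gives e = 0.769×(0.824 − 0.29300) = 0.40834.
New p* = 0.824 − e/c = 0.824 − 0.15517/0.76900 = 0.62222.
Expected occupied = 388 × 0.62222 = 241.42 ≈ 241.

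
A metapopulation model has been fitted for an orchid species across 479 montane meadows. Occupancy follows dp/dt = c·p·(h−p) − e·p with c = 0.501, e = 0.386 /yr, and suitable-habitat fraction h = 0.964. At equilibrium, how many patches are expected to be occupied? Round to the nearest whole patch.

93

p* = h − e/c = 0.964 − 0.7705 = 0.1935.
Expected occupied patches = N × p* = 479 × 0.1935 = 92.71 ≈ 93.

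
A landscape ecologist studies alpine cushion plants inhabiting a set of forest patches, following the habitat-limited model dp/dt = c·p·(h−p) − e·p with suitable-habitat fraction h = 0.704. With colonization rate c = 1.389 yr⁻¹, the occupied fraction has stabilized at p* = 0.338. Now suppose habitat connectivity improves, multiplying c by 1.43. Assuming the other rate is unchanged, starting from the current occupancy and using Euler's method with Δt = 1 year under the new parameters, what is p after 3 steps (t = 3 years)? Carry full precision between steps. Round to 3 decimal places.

0.447

Balance c(h−p*) = e gives e = 1.389×(0.704 − 0.33800) = 0.50837.
Starting from p₀ = 0.33800; update p ← p + (dp/dt)·Δt with the new parameters.
  1  |  dp/dt·Δt = +0.073887  |  p_1 = 0.411887
  2  |  dp/dt·Δt = +0.029590  |  p_2 = 0.441478
  3  |  dp/dt·Δt = +0.005769  |  p_3 = 0.447246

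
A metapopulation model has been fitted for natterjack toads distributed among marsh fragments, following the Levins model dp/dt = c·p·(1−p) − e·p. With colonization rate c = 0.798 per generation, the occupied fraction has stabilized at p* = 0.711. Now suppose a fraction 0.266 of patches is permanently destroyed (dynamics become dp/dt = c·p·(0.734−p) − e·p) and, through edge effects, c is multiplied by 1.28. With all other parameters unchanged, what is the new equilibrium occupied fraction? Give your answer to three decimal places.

Balance c(1−p*) = e gives e = 0.798×(1 − 0.71100) = 0.23062.
New p* = 0.734 − e/c = 0.734 − 0.23062/1.02144 = 0.50822.

0.508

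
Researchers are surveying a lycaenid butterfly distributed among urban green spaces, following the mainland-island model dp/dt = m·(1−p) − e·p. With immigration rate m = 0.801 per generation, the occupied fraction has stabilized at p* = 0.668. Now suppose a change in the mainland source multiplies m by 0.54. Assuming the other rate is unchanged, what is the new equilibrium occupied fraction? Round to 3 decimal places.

Balance m(1−p*) = e·p* gives e = m(1−p*)/p* = 0.801×0.33200/0.66800 = 0.39810.
New p* = m/(m+e) = 0.43254/(0.43254+0.39810) = 0.52073.

0.521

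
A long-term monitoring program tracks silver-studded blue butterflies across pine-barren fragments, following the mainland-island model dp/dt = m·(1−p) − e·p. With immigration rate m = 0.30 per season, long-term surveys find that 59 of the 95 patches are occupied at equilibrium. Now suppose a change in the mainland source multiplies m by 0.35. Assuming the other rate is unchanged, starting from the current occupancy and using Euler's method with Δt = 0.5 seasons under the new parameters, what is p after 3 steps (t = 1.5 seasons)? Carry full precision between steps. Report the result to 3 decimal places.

Observed p* = 59/95 = 0.62105.
Balance m(1−p*) = e·p* gives e = m(1−p*)/p* = 0.30×0.37895/0.62105 = 0.18305.
Starting from p₀ = 0.62105; update p ← p + (dp/dt)·Δt with the new parameters.
t = 0.5: p = 0.62105 + (-0.03695) = 0.58411
t = 1: p = 0.58411 + (-0.03163) = 0.55248
t = 1.5: p = 0.55248 + (-0.02707) = 0.52541

0.525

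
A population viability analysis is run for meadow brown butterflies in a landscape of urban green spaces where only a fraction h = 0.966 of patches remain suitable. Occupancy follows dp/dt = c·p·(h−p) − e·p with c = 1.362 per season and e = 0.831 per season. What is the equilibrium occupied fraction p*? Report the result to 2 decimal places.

Setting dp/dt = 0 and dividing by p* gives c·(h−p*) = e.
So p* = h − e/c = 0.966 − 0.831/1.362 = 0.966 − 0.6101 = 0.3559.

0.36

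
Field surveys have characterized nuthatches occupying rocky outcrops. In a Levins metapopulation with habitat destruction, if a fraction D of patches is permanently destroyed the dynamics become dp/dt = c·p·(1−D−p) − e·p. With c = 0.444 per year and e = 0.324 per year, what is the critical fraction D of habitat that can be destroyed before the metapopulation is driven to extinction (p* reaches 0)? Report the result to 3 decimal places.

0.270

The nontrivial equilibrium is p* = (1−D) − e/c; extinction occurs when this hits zero.
So D_crit = 1 − e/c = 1 − 0.324/0.444 = 1 − 0.7297 = 0.2703.
Note this equals the original equilibrium occupancy — the Levins extinction-debt result.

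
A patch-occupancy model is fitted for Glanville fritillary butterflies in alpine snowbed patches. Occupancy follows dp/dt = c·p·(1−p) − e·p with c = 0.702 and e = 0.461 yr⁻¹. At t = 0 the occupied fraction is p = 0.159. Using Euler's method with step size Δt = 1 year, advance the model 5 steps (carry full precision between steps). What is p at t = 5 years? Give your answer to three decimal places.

Update rule: p ← p + [c·p·(1−p) − e·p]·Δt with Δt = 1.
  1  |  dp/dt·Δt = +0.020572  |  p_1 = 0.179572
  2  |  dp/dt·Δt = +0.020640  |  p_2 = 0.200212
  3  |  dp/dt·Δt = +0.020112  |  p_3 = 0.220323
  4  |  dp/dt·Δt = +0.019021  |  p_4 = 0.239345
  5  |  dp/dt·Δt = +0.017467  |  p_5 = 0.256812

0.257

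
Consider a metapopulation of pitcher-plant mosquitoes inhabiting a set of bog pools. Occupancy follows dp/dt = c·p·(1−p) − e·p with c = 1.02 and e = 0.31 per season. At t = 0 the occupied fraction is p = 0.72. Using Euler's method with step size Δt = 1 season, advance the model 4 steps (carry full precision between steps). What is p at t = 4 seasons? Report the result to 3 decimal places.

0.696

Update rule: p ← p + [c·p·(1−p) − e·p]·Δt with Δt = 1.
  1  |  dp/dt·Δt = -0.017568  |  p_1 = 0.702432
  2  |  dp/dt·Δt = -0.004552  |  p_2 = 0.697880
  3  |  dp/dt·Δt = -0.001282  |  p_3 = 0.696598
  4  |  dp/dt·Δt = -0.000369  |  p_4 = 0.696229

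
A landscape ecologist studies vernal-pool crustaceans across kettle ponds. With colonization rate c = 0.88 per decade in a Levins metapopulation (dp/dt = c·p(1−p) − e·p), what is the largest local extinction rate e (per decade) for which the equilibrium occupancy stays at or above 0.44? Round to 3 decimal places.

1 − e/c ≥ 0.44 ⇒ e ≤ c(1 − 0.44) = 0.88 × 0.5600.
e_max = 0.4928.

0.493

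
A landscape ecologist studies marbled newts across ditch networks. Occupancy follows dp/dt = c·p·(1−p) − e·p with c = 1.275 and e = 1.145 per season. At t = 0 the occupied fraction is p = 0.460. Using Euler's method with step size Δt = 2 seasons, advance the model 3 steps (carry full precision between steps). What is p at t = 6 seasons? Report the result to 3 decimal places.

0.053

Update rule: p ← p + [c·p·(1−p) − e·p]·Δt with Δt = 2.
t = 2: p = 0.46000 + (-0.41998) = 0.04002
t = 4: p = 0.04002 + (+0.00632) = 0.04634
t = 6: p = 0.04634 + (+0.00657) = 0.05291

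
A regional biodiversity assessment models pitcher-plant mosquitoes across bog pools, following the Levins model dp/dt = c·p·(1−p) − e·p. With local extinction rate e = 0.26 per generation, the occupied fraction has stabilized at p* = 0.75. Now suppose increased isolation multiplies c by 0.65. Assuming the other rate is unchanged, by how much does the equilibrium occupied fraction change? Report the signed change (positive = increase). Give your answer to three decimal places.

Balance c(1−p*) = e gives c = e/(1 − 0.75000) = 0.26/0.25000 = 1.04000.
New p* = 1 − e/c = 1 − 0.26000/0.67600 = 0.61538.
Δp* = 0.61538 − 0.75000 = -0.13462.

-0.135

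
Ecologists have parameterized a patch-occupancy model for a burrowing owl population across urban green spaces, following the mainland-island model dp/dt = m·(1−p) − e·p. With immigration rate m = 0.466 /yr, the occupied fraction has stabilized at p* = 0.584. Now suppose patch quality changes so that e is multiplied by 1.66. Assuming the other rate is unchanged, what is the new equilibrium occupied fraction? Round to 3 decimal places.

0.458

Balance m(1−p*) = e·p* gives e = m(1−p*)/p* = 0.466×0.41600/0.58400 = 0.33195.
New p* = m/(m+e) = 0.46600/(0.46600+0.55104) = 0.45819.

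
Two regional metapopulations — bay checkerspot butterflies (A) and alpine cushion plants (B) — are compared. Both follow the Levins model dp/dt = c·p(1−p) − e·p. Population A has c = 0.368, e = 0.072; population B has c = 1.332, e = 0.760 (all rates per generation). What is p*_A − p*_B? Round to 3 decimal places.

A: p*_A = 1 − 0.072/0.368 = 0.8043.
B: p*_B = 1 − 0.760/1.332 = 0.4294.
p*_A − p*_B = 0.8043 − 0.4294 = 0.3749.

0.375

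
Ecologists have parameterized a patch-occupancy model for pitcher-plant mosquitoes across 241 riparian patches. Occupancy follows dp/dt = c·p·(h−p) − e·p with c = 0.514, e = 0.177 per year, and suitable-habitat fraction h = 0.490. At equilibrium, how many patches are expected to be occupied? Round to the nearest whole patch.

p* = h − e/c = 0.490 − 0.3444 = 0.1456.
Expected occupied patches = N × p* = 241 × 0.1456 = 35.10 ≈ 35.

35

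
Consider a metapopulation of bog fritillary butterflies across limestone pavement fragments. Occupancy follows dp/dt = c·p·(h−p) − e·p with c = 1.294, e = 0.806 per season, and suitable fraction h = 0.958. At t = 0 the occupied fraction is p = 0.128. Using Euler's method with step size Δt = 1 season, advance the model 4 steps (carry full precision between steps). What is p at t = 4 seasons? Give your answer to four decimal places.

Update rule: p ← p + [c·p·(h−p) − e·p]·Δt with Δt = 1.
  1  |  dp/dt·Δt = +0.034307  |  p_1 = 0.162307
  2  |  dp/dt·Δt = +0.036296  |  p_2 = 0.198603
  3  |  dp/dt·Δt = +0.035085  |  p_3 = 0.233688
  4  |  dp/dt·Δt = +0.030674  |  p_4 = 0.264362

0.2644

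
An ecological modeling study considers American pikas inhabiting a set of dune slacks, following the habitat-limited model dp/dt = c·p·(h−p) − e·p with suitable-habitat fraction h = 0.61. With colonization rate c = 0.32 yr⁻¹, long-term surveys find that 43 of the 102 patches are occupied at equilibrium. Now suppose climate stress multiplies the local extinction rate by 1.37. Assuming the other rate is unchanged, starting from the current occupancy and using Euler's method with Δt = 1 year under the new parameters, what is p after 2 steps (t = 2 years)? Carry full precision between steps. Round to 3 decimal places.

0.404

Observed p* = 43/102 = 0.42157.
Balance c(h−p*) = e gives e = 0.32×(0.61 − 0.42157) = 0.06030.
Starting from p₀ = 0.42157; update p ← p + (dp/dt)·Δt with the new parameters.
  1  |  dp/dt·Δt = -0.009405  |  p_1 = 0.412163
  2  |  dp/dt·Δt = -0.007955  |  p_2 = 0.404208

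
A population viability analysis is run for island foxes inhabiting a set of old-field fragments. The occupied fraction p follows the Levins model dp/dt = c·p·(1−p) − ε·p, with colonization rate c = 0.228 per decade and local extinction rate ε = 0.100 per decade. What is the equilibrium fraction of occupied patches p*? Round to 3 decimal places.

Setting dp/dt = 0 and dividing through by p* gives c·(1−p*) = ε.
So p* = 1 − ε/c = 1 − 0.100/0.228 = 1 − 0.4386 = 0.5614.

0.561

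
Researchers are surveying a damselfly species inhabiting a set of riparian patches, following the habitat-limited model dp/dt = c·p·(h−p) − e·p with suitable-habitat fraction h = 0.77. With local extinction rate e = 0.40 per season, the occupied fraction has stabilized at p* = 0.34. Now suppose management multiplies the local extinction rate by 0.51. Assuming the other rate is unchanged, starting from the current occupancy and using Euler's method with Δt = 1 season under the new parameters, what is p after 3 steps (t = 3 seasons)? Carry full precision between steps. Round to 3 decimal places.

Balance c(h−p*) = e gives c = e/(0.77 − 0.34000) = 0.40/0.43000 = 0.93023.
Starting from p₀ = 0.34000; update p ← p + (dp/dt)·Δt with the new parameters.
step 1: Δp = +0.06664, p = 0.40664
step 2: Δp = +0.05449, p = 0.46113
step 3: Δp = +0.03842, p = 0.49955

0.500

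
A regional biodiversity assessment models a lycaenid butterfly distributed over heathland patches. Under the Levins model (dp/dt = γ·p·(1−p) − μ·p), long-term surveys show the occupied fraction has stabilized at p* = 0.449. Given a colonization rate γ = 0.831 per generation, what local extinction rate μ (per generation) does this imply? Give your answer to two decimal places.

At equilibrium γ(1−p*) = μ.
μ = 0.831 × (1 − 0.449) = 0.831 × 0.5510 = 0.4579.

0.46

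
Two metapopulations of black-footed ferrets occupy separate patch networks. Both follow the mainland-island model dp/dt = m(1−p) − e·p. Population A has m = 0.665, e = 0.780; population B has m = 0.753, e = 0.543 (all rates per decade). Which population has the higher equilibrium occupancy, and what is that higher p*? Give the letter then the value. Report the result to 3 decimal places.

B, 0.581

A: p*_A = m/(m+e) = 0.665/1.4450 = 0.4602.
B: p*_B = 0.753/1.2960 = 0.5810.
B is higher at 0.5810.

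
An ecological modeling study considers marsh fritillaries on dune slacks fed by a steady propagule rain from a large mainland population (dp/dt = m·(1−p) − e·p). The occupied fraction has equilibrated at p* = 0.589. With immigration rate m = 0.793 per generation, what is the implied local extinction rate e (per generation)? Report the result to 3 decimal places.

At equilibrium m(1−p*) = e·p*, so e = m(1−p*)/p*.
e = 0.793 × 0.4110 / 0.589 = 0.5533.

0.553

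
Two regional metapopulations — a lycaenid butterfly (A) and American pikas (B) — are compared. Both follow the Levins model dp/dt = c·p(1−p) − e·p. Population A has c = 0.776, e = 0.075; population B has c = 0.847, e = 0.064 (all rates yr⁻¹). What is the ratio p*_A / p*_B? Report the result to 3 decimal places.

0.977

A: p*_A = 1 − 0.075/0.776 = 0.9034.
B: p*_B = 1 − 0.064/0.847 = 0.9244.
p*_A / p*_B = 0.9034/0.9244 = 0.9772.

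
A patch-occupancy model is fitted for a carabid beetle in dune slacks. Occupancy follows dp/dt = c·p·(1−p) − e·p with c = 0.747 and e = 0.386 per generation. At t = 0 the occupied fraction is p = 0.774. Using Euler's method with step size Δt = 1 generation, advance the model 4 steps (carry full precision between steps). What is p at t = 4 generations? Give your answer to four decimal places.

0.5074

Update rule: p ← p + [c·p·(1−p) − e·p]·Δt with Δt = 1.
p: 0.77400 → 0.60590  (Δp = -0.16810)
p: 0.60590 → 0.55040  (Δp = -0.05551)
p: 0.55040 → 0.52280  (Δp = -0.02760)
p: 0.52280 → 0.50736  (Δp = -0.01544)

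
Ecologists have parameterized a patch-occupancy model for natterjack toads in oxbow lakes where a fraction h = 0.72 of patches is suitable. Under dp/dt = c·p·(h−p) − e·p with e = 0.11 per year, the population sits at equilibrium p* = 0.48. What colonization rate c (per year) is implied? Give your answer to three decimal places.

0.458

At equilibrium c(h−p*) = e, so c = e/(h−p*).
c = 0.11/(0.72 − 0.48) = 0.11/0.2400 = 0.4583.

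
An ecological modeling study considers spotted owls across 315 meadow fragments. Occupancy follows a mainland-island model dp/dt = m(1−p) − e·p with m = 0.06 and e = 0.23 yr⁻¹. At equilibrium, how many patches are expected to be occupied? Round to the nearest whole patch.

p* = m/(m+e) = 0.06/0.2900 = 0.2069.
Expected occupied patches = N × p* = 315 × 0.2069 = 65.17 ≈ 65.

65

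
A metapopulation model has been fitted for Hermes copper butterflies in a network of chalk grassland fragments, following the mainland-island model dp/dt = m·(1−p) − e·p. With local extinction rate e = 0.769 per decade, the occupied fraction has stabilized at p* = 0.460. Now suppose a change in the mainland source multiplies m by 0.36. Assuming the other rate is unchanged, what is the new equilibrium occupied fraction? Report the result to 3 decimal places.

Balance m(1−p*) = e·p* gives m = e·p*/(1−p*) = 0.769×0.46000/0.54000 = 0.65507.
New p* = m/(m+e) = 0.23583/(0.23583+0.76900) = 0.23470.

0.235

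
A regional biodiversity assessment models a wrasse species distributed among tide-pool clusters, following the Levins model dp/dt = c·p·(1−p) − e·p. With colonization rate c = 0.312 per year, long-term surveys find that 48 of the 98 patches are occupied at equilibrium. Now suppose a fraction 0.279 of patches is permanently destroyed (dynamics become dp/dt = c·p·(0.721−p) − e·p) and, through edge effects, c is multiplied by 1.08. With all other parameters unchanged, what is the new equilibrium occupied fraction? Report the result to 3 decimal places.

Observed p* = 48/98 = 0.48980.
Balance c(1−p*) = e gives e = 0.312×(1 − 0.48980) = 0.15918.
New p* = 0.721 − e/c = 0.721 − 0.15918/0.33696 = 0.24860.

0.249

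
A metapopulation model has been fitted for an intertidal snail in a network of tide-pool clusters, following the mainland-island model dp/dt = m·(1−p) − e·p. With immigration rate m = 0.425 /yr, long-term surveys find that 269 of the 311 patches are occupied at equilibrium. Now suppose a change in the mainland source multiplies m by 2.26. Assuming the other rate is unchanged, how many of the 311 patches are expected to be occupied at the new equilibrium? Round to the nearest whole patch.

291

Observed p* = 269/311 = 0.86495.
Balance m(1−p*) = e·p* gives e = m(1−p*)/p* = 0.425×0.13505/0.86495 = 0.06636.
New p* = m/(m+e) = 0.96050/(0.96050+0.06636) = 0.93538.
Expected occupied = 311 × 0.93538 = 290.90 ≈ 291.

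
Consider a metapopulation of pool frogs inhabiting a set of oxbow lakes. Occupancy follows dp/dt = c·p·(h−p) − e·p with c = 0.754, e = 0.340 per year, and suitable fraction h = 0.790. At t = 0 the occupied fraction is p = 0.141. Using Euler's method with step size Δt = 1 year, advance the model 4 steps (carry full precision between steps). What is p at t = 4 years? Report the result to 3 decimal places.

Update rule: p ← p + [c·p·(h−p) − e·p]·Δt with Δt = 1.
  1  |  dp/dt·Δt = +0.021058  |  p_1 = 0.162058
  2  |  dp/dt·Δt = +0.021630  |  p_2 = 0.183687
  3  |  dp/dt·Δt = +0.021521  |  p_3 = 0.205208
  4  |  dp/dt·Δt = +0.020712  |  p_4 = 0.225920

0.226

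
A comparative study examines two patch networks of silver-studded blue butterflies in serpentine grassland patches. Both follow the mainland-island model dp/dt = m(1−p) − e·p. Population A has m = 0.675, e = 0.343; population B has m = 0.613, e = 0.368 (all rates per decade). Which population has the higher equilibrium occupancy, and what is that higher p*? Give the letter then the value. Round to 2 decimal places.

A: p*_A = m/(m+e) = 0.675/1.0180 = 0.6631.
B: p*_B = 0.613/0.9810 = 0.6249.
A is higher at 0.6631.

A, 0.66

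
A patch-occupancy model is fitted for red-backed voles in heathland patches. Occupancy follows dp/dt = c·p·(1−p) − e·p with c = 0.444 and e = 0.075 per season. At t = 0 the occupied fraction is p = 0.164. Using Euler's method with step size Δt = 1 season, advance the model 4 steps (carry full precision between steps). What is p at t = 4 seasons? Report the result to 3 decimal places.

Update rule: p ← p + [c·p·(1−p) − e·p]·Δt with Δt = 1.
step 1: Δp = +0.04857, p = 0.21257
step 2: Δp = +0.05838, p = 0.27095
step 3: Δp = +0.06738, p = 0.33834
step 4: Δp = +0.07402, p = 0.41236

0.412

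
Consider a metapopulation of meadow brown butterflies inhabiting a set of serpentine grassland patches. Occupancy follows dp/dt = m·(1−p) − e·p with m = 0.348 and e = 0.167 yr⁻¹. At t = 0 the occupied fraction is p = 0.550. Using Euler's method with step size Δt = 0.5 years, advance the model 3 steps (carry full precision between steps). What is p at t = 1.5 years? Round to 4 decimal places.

0.6243

Update rule: p ← p + [m·(1−p) − e·p]·Δt with Δt = 0.5.
p: 0.55000 → 0.58237  (Δp = +0.03237)
p: 0.58237 → 0.60641  (Δp = +0.02404)
p: 0.60641 → 0.62426  (Δp = +0.01785)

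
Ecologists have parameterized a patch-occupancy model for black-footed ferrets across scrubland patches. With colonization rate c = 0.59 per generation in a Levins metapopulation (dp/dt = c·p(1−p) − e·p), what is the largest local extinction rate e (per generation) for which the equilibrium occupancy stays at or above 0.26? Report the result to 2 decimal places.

0.44

1 − e/c ≥ 0.26 ⇒ e ≤ c(1 − 0.26) = 0.59 × 0.7400.
e_max = 0.4366.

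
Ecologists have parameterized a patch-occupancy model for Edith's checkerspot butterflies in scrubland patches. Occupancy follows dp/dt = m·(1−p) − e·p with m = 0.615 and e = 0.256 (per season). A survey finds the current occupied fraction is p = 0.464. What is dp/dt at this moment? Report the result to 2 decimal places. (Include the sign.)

0.21

Colonization term: m·(1−p) = 0.615×0.5360 = 0.32964.
Extinction term: e·p = 0.11878.
dp/dt = 0.32964 − 0.11878 = 0.21086.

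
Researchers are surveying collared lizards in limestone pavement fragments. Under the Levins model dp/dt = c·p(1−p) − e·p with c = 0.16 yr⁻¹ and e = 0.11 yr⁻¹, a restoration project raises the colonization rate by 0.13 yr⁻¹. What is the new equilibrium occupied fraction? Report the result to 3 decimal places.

0.621

Before: p* = 1 − 0.11/0.16 = 0.3125.
After the change, c = 0.29, e = 0.11, so p* = 1 − 0.11/0.29 = 0.6207.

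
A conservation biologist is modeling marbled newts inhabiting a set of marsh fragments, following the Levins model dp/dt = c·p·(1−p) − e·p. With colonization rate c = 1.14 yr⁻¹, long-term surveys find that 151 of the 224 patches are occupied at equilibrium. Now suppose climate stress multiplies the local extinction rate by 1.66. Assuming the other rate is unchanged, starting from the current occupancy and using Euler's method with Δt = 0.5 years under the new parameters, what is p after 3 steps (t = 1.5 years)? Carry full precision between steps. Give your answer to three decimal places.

0.519

Observed p* = 151/224 = 0.67411.
Balance c(1−p*) = e gives e = 1.14×(1 − 0.67411) = 0.37152.
Starting from p₀ = 0.67411; update p ← p + (dp/dt)·Δt with the new parameters.
step 1: Δp = -0.08265, p = 0.59146
step 2: Δp = -0.04465, p = 0.54681
step 3: Δp = -0.02736, p = 0.51945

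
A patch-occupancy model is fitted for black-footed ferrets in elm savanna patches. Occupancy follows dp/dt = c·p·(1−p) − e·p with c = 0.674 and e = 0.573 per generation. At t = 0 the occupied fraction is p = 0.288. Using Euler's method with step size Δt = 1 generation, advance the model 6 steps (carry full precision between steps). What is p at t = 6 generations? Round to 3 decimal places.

0.198

Update rule: p ← p + [c·p·(1−p) − e·p]·Δt with Δt = 1.
  1  |  dp/dt·Δt = -0.026816  |  p_1 = 0.261184
  2  |  dp/dt·Δt = -0.019599  |  p_2 = 0.241585
  3  |  dp/dt·Δt = -0.014937  |  p_3 = 0.226648
  4  |  dp/dt·Δt = -0.011732  |  p_4 = 0.214917
  5  |  dp/dt·Δt = -0.009425  |  p_5 = 0.205492
  6  |  dp/dt·Δt = -0.007706  |  p_6 = 0.197786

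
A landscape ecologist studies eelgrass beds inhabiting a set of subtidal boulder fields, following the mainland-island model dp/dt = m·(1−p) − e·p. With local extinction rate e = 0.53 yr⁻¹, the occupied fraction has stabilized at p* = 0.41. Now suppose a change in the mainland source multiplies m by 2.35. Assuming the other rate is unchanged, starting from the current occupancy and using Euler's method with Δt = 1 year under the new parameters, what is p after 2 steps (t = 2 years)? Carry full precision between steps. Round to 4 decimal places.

Balance m(1−p*) = e·p* gives m = e·p*/(1−p*) = 0.53×0.41000/0.59000 = 0.36831.
Starting from p₀ = 0.41000; update p ← p + (dp/dt)·Δt with the new parameters.
  1  |  dp/dt·Δt = +0.293355  |  p_1 = 0.703355
  2  |  dp/dt·Δt = -0.116027  |  p_2 = 0.587328

0.5873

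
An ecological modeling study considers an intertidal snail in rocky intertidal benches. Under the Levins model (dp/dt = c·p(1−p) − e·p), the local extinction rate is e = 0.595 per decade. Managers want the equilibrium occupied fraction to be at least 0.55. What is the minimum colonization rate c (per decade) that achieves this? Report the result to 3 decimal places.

p* = 1 − e/c ≥ 0.55 requires e/c ≤ 0.4500, i.e. c ≥ e/0.4500.
c_min = 0.595/0.4500 = 1.3222.

1.322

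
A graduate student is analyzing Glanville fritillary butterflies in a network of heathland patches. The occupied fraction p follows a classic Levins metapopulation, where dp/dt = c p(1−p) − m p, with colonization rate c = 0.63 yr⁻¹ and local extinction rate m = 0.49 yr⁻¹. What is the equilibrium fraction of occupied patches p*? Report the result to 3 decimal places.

0.222

At equilibrium, colonization balances extinction: c·p*·(1−p*) = m·p*.
So p* = 1 − m/c = 1 − 0.49/0.63 = 1 − 0.7778 = 0.2222.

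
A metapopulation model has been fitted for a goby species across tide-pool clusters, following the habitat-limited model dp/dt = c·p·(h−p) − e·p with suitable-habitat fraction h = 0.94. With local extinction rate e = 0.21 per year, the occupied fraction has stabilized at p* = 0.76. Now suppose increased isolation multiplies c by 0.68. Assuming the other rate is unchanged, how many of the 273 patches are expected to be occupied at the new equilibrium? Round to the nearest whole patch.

Balance c(h−p*) = e gives c = e/(0.94 − 0.76000) = 0.21/0.18000 = 1.16667.
New p* = 0.94 − e/c = 0.94 − 0.21000/0.79334 = 0.67530.
Expected occupied = 273 × 0.67530 = 184.36 ≈ 184.

184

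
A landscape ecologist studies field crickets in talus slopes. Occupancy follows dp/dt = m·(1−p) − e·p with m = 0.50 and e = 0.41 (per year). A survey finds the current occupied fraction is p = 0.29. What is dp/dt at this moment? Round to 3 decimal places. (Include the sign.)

Colonization term: m·(1−p) = 0.50×0.7100 = 0.35500.
Extinction term: e·p = 0.11890.
dp/dt = 0.35500 − 0.11890 = 0.23610.

0.236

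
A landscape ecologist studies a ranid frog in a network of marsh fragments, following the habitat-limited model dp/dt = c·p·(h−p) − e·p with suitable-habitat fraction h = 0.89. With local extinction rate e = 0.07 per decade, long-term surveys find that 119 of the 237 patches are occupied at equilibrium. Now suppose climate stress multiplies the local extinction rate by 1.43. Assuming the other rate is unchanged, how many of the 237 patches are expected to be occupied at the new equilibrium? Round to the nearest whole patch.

79

Observed p* = 119/237 = 0.50211.
Balance c(h−p*) = e gives c = e/(0.89 − 0.50211) = 0.07/0.38789 = 0.18046.
New p* = 0.89 − e/c = 0.89 − 0.10010/0.18046 = 0.33531.
Expected occupied = 237 × 0.33531 = 79.47 ≈ 79.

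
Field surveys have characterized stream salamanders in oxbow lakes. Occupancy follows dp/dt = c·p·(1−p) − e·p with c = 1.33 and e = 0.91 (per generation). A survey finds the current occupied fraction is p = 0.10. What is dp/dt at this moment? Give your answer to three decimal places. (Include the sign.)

0.029

Colonization term: c·p·(1−p) = 1.33×0.10×0.9000 = 0.11970.
Extinction term: e·p = 0.09100.
dp/dt = 0.11970 − 0.09100 = 0.02870.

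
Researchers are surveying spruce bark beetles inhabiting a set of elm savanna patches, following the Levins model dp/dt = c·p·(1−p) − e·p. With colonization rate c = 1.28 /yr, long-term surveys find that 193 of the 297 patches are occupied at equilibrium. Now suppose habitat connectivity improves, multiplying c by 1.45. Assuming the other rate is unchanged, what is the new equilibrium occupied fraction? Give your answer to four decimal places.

Observed p* = 193/297 = 0.64983.
Balance c(1−p*) = e gives e = 1.28×(1 − 0.64983) = 0.44822.
New p* = 1 − e/c = 1 − 0.44822/1.85600 = 0.75850.

0.7585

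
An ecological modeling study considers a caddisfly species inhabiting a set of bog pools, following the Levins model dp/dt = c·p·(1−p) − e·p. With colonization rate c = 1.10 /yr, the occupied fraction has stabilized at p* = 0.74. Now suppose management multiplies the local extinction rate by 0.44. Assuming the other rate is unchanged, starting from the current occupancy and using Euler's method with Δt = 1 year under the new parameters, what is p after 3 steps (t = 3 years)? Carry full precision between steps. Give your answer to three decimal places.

Balance c(1−p*) = e gives e = 1.10×(1 − 0.74000) = 0.28600.
Starting from p₀ = 0.74000; update p ← p + (dp/dt)·Δt with the new parameters.
p: 0.74000 → 0.85852  (Δp = +0.11852)
p: 0.85852 → 0.88409  (Δp = +0.02558)
p: 0.88409 → 0.88556  (Δp = +0.00147)

0.886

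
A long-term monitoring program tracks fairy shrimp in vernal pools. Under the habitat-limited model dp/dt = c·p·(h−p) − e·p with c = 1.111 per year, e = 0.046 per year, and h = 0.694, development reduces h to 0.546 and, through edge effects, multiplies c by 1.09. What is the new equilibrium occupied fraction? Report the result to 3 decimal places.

Before: p* = h − e/c = 0.694 − 0.046/1.111 = 0.694 − 0.0414 = 0.6526.
After: c = 1.21099, e = 0.046, h = 0.546; p* = 0.546 − 0.046/1.21099 = 0.5080.

0.508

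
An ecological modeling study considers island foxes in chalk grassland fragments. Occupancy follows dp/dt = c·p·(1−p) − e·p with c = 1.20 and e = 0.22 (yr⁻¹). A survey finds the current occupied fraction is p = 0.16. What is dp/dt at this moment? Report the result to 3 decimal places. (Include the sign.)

Colonization term: c·p·(1−p) = 1.20×0.16×0.8400 = 0.16128.
Extinction term: e·p = 0.03520.
dp/dt = 0.16128 − 0.03520 = 0.12608.

0.126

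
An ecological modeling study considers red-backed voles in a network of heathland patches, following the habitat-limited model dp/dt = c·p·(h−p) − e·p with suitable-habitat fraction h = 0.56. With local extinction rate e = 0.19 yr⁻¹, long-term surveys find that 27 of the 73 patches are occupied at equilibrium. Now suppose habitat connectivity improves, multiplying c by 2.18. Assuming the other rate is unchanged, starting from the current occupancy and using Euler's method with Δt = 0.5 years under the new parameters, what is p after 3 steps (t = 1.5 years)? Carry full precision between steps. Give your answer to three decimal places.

Observed p* = 27/73 = 0.36986.
Balance c(h−p*) = e gives c = e/(0.56 − 0.36986) = 0.19/0.19014 = 0.99928.
Starting from p₀ = 0.36986; update p ← p + (dp/dt)·Δt with the new parameters.
  1  |  dp/dt·Δt = +0.041462  |  p_1 = 0.411325
  2  |  dp/dt·Δt = +0.027534  |  p_2 = 0.438858
  3  |  dp/dt·Δt = +0.016215  |  p_3 = 0.455074

0.455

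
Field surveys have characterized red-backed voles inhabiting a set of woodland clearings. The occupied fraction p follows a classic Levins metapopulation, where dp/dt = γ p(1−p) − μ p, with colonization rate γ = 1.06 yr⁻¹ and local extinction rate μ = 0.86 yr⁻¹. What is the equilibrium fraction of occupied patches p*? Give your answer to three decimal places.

Setting dp/dt = 0 and dividing through by p* gives γ·(1−p*) = μ.
So p* = 1 − μ/γ = 1 − 0.86/1.06 = 1 − 0.8113 = 0.1887.

0.189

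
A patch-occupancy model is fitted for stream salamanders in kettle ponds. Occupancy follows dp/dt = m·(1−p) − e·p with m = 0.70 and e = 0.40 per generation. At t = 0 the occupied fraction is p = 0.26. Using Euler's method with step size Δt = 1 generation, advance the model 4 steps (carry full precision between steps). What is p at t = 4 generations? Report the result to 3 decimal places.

Update rule: p ← p + [m·(1−p) − e·p]·Δt with Δt = 1.
step 1: Δp = +0.41400, p = 0.67400
step 2: Δp = -0.04140, p = 0.63260
step 3: Δp = +0.00414, p = 0.63674
step 4: Δp = -0.00041, p = 0.63633

0.636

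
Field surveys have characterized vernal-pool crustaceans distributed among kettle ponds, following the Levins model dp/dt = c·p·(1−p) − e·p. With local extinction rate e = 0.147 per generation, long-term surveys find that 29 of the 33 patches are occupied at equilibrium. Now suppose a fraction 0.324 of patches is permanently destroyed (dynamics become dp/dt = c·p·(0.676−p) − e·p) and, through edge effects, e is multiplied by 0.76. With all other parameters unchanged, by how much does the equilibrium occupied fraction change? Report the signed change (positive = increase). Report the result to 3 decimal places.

-0.295

Observed p* = 29/33 = 0.87879.
Balance c(1−p*) = e gives c = e/(1 − 0.87879) = 0.147/0.12121 = 1.21277.
New p* = 0.676 − e/c = 0.676 − 0.11172/1.21277 = 0.58388.
Δp* = 0.58388 − 0.87879 = -0.29491.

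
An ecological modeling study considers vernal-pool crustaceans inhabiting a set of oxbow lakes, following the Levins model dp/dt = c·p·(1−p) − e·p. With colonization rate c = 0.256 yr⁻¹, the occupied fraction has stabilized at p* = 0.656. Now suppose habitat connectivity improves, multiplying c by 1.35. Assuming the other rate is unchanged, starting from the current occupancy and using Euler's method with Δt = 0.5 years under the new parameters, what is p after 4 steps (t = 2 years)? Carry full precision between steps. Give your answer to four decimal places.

0.6907

Balance c(1−p*) = e gives e = 0.256×(1 − 0.65600) = 0.08806.
Starting from p₀ = 0.65600; update p ← p + (dp/dt)·Δt with the new parameters.
step 1: Δp = +0.01011, p = 0.66611
step 2: Δp = +0.00910, p = 0.67521
step 3: Δp = +0.00816, p = 0.68338
step 4: Δp = +0.00730, p = 0.69067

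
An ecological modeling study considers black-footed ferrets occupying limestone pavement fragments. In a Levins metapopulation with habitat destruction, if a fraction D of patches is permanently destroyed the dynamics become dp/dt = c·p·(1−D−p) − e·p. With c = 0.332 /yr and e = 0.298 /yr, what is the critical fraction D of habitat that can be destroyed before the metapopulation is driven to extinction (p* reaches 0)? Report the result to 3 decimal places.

The nontrivial equilibrium is p* = (1−D) − e/c; extinction occurs when this hits zero.
So D_crit = 1 − e/c = 1 − 0.298/0.332 = 1 − 0.8976 = 0.1024.
Note this equals the original equilibrium occupancy — the Levins extinction-debt result.

0.102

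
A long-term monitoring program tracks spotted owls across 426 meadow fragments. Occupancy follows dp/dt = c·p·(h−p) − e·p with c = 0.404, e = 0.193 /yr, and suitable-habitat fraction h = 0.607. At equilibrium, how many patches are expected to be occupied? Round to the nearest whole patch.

p* = h − e/c = 0.607 − 0.4777 = 0.1293.
Expected occupied patches = N × p* = 426 × 0.1293 = 55.07 ≈ 55.

55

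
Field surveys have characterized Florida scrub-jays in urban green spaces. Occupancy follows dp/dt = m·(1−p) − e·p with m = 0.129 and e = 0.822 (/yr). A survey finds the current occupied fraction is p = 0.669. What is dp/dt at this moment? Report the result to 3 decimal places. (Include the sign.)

-0.507

Colonization term: m·(1−p) = 0.129×0.3310 = 0.04270.
Extinction term: e·p = 0.54992.
dp/dt = 0.04270 − 0.54992 = -0.50722.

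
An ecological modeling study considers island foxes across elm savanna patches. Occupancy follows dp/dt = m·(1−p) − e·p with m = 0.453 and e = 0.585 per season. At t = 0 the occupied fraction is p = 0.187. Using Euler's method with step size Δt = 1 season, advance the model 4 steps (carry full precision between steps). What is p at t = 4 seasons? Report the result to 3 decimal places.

Update rule: p ← p + [m·(1−p) − e·p]·Δt with Δt = 1.
step 1: Δp = +0.25889, p = 0.44589
step 2: Δp = -0.00984, p = 0.43606
step 3: Δp = +0.00037, p = 0.43643
step 4: Δp = -0.00001, p = 0.43642

0.436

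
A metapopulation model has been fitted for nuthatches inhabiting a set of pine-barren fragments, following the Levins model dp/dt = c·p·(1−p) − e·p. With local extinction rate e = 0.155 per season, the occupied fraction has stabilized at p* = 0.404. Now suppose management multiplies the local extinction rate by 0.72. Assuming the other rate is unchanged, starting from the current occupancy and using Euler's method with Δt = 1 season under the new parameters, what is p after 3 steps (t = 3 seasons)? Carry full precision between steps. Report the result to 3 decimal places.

0.453

Balance c(1−p*) = e gives c = e/(1 − 0.40400) = 0.155/0.59600 = 0.26007.
Starting from p₀ = 0.40400; update p ← p + (dp/dt)·Δt with the new parameters.
p: 0.40400 → 0.42153  (Δp = +0.01753)
p: 0.42153 → 0.43791  (Δp = +0.01637)
p: 0.43791 → 0.45305  (Δp = +0.01514)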